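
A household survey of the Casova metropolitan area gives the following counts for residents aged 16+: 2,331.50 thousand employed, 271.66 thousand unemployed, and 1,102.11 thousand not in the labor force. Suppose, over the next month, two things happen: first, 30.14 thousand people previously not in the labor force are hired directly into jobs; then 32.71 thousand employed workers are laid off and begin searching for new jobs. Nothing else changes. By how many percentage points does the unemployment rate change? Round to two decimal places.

Initially, labor force = 2,331.50 + 271.66 = 2,603.16 thousand, so u = 271.66/2,603.16 = 10.44%.
After the first change, employed and labor force both rise by 30.14; unemployed unchanged → E = 2,361.64, U = 271.66, labor force = 2,633.30 thousand.
After the second change, employed falls and unemployed rises by 32.71; labor force unchanged → E = 2,328.93, U = 304.37, labor force = 2,633.30 thousand.
New unemployment rate = 304.37 / 2,633.30 = 11.56%.
Change = 11.56% − 10.44% = +1.12 percentage points.

The unemployment rate changes by +1.12 percentage points.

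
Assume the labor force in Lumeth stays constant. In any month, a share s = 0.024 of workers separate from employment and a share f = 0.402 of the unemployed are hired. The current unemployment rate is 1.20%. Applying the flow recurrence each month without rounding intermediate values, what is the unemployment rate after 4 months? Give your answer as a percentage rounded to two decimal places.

Unemployment rate after four months ≈ 5.15%.

With a fixed labor force, u_{t+1} = u_t + s·(1−u_t) − f·u_t = u_t·(1−s−f) + s.
Here 1−s−f = 0.574 and s = 0.024.
u_1 = 0.012000 × 0.574 + 0.024 = 0.030888.
u_2 = 0.030888 × 0.574 + 0.024 = 0.041730.
u_3 = 0.041730 × 0.574 + 0.024 = 0.047953.
u_4 = 0.047953 × 0.574 + 0.024 = 0.051525.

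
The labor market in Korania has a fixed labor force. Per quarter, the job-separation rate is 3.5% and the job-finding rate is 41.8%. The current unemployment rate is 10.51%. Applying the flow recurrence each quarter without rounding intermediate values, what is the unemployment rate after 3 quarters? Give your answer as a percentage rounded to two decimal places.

Unemployment rate after three quarters ≈ 8.18%.

With a fixed labor force, u_{t+1} = u_t + s·(1−u_t) − f·u_t = u_t·(1−s−f) + s.
Here 1−s−f = 0.547 and s = 0.035.
u_1 = 0.105100 × 0.547 + 0.035 = 0.092490.
u_2 = 0.092490 × 0.547 + 0.035 = 0.085592.
u_3 = 0.085592 × 0.547 + 0.035 = 0.081819.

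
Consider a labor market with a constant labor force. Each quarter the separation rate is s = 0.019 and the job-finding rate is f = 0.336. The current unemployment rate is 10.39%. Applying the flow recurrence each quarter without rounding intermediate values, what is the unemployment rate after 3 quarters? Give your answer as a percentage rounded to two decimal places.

With a fixed labor force, u_{t+1} = u_t + s·(1−u_t) − f·u_t = u_t·(1−s−f) + s.
Here 1−s−f = 0.645 and s = 0.019.
u_1 = 0.103900 × 0.645 + 0.019 = 0.086016.
u_2 = 0.086016 × 0.645 + 0.019 = 0.074480.
u_3 = 0.074480 × 0.645 + 0.019 = 0.067040.

Unemployment rate after three quarters ≈ 6.70%.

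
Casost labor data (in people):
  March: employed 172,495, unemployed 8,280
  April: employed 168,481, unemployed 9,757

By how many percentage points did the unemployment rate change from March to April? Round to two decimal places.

March: labor force = 172,495 + 8,280 = 180,775; u = 8,280/180,775 = 4.58%.
April: labor force = 168,481 + 9,757 = 178,238; u = 9,757/178,238 = 5.47%.
Change = 5.47% − 4.58% = +0.89 pp.

The unemployment rate changed by +0.89 percentage points.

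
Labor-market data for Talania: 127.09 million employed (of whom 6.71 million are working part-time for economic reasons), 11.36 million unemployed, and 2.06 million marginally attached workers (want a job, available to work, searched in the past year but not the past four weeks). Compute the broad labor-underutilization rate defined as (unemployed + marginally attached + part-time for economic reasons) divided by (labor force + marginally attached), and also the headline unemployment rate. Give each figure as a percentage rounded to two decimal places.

Broad underutilization rate ≈ 14.33%; headline unemployment rate ≈ 8.21%.

Labor force = 127.09 + 11.36 = 138.45 million.
Numerator = 11.36 + 2.06 + 6.71 = 20.13 million.
Denominator = 138.45 + 2.06 = 140.51 million.
Broad rate = 20.13 / 140.51 = 14.33%.
Headline unemployment rate = 11.36 / 138.45 = 8.21%.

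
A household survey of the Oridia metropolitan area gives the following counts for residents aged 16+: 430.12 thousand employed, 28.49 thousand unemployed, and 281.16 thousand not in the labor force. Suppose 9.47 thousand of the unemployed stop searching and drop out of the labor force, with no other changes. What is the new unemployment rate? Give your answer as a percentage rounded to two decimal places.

Initially, labor force = 430.12 + 28.49 = 458.61 thousand, so u = 28.49/458.61 = 6.21%.
After the change, unemployed and labor force both fall by 9.47 → E = 430.12, U = 19.02, labor force = 449.14 thousand.
New unemployment rate = 19.02 / 449.14 = 4.23%.

New unemployment rate ≈ 4.23%.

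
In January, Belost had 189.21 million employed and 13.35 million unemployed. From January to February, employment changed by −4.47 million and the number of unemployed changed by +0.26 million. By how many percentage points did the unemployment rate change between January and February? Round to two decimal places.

The unemployment rate changed by +0.27 percentage points.

January: labor force = 189.21 + 13.35 = 202.56; u = 13.35/202.56 = 6.59%.
February: labor force = 184.74 + 13.61 = 198.35; u = 13.61/198.35 = 6.86%.
Change = 6.86% − 6.59% = +0.27 pp.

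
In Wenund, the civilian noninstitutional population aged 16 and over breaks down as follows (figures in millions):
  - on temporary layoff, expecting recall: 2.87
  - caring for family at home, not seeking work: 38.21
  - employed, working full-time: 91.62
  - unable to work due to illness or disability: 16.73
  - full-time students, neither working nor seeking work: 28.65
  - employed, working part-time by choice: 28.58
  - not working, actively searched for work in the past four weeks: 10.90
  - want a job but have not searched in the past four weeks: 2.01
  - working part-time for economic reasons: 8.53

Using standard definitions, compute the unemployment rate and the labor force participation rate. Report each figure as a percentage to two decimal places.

Unemployment rate ≈ 9.66%; labor force participation rate ≈ 62.47%.

Employed = 91.62 + 28.58 + 8.53 = 128.73 million (anyone who worked, including part-time for economic reasons, counts as employed).
Unemployed = 2.87 + 10.90 = 13.77 million (jobless and actively searching, or on temporary layoff).
Labor force = 128.73 + 13.77 = 142.50 million.
Not in labor force = 38.21 + 16.73 + 28.65 + 2.01 = 85.60 million (those not working and not actively searching are outside the labor force — including those who want a job but have given up searching).
Civilian working-age population = 142.50 + 85.60 = 228.10 million.
Unemployment rate = 13.77 / 142.50 = 9.66%.
Labor force participation rate = 142.50 / 228.10 = 62.47%.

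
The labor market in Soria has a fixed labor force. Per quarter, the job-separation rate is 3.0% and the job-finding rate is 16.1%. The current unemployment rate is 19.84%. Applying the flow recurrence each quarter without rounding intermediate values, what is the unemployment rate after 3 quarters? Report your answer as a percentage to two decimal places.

With a fixed labor force, u_{t+1} = u_t + s·(1−u_t) − f·u_t = u_t·(1−s−f) + s.
Here 1−s−f = 0.809 and s = 0.030.
u_1 = 0.198400 × 0.809 + 0.030 = 0.190506.
u_2 = 0.190506 × 0.809 + 0.030 = 0.184119.
u_3 = 0.184119 × 0.809 + 0.030 = 0.178952.

Unemployment rate after three quarters ≈ 17.90%.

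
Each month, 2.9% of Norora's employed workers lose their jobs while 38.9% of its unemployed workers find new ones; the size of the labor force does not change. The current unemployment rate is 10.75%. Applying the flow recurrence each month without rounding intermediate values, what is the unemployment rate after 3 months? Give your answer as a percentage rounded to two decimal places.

With a fixed labor force, u_{t+1} = u_t + s·(1−u_t) − f·u_t = u_t·(1−s−f) + s.
Here 1−s−f = 0.582 and s = 0.029.
u_1 = 0.107500 × 0.582 + 0.029 = 0.091565.
u_2 = 0.091565 × 0.582 + 0.029 = 0.082291.
u_3 = 0.082291 × 0.582 + 0.029 = 0.076893.

Unemployment rate after three months ≈ 7.69%.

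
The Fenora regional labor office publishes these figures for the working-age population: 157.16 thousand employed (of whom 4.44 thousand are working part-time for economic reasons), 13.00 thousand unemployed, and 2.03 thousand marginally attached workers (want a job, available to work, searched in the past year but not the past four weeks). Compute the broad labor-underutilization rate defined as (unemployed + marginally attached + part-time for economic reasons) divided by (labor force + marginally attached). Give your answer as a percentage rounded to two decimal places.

Broad underutilization rate ≈ 11.31%.

Labor force = 157.16 + 13.00 = 170.16 thousand.
Numerator = 13.00 + 2.03 + 4.44 = 19.47 thousand.
Denominator = 170.16 + 2.03 = 172.19 thousand.
Broad rate = 19.47 / 172.19 = 11.31%.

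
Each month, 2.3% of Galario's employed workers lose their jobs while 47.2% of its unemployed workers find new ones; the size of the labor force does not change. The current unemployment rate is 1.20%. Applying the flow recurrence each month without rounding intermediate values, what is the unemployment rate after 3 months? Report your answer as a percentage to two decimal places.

Unemployment rate after three months ≈ 4.20%.

With a fixed labor force, u_{t+1} = u_t + s·(1−u_t) − f·u_t = u_t·(1−s−f) + s.
Here 1−s−f = 0.505 and s = 0.023.
u_1 = 0.012000 × 0.505 + 0.023 = 0.029060.
u_2 = 0.029060 × 0.505 + 0.023 = 0.037675.
u_3 = 0.037675 × 0.505 + 0.023 = 0.042026.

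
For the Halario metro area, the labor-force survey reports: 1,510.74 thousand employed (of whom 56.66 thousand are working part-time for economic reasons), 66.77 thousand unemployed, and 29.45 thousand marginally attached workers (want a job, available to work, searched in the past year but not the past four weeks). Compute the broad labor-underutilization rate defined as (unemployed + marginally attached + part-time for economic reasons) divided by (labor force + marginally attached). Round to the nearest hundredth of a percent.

Labor force = 1,510.74 + 66.77 = 1,577.51 thousand.
Numerator = 66.77 + 29.45 + 56.66 = 152.88 thousand.
Denominator = 1,577.51 + 29.45 = 1,606.96 thousand.
Broad rate = 152.88 / 1,606.96 = 9.51%.

Broad underutilization rate ≈ 9.51%.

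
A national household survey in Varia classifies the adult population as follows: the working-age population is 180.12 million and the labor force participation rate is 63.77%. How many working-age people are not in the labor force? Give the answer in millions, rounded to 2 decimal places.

About 65.26 million are not in the labor force.

Share not in the labor force = 1 − 0.6377 = 0.3623.
Not in labor force = 0.3623 × 180.12 ≈ 65.26 million.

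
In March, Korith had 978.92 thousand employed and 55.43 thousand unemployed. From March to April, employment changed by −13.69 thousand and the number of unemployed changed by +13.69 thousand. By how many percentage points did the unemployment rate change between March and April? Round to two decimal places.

March: labor force = 978.92 + 55.43 = 1,034.35; u = 55.43/1,034.35 = 5.36%.
April: labor force = 965.23 + 69.12 = 1,034.35; u = 69.12/1,034.35 = 6.68%.
Change = 6.68% − 5.36% = +1.32 pp.

The unemployment rate changed by +1.32 percentage points.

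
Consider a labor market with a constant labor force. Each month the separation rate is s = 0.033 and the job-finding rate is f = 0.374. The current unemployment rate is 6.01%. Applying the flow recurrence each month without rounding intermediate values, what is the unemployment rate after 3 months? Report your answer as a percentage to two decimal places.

With a fixed labor force, u_{t+1} = u_t + s·(1−u_t) − f·u_t = u_t·(1−s−f) + s.
Here 1−s−f = 0.593 and s = 0.033.
u_1 = 0.060100 × 0.593 + 0.033 = 0.068639.
u_2 = 0.068639 × 0.593 + 0.033 = 0.073703.
u_3 = 0.073703 × 0.593 + 0.033 = 0.076706.

Unemployment rate after three months ≈ 7.67%.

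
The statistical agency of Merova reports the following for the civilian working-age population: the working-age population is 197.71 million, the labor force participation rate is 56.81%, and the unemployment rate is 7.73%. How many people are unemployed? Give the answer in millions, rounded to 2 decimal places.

About 8.68 million are unemployed.

Labor force = 0.5681 × 197.71 = 112.32 million.
Unemployed = 0.0773 × 112.32 ≈ 8.68 million.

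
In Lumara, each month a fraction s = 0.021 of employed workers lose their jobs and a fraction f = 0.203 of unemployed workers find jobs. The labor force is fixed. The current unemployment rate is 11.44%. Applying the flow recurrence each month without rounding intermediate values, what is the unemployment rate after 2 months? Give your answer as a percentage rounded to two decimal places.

With a fixed labor force, u_{t+1} = u_t + s·(1−u_t) − f·u_t = u_t·(1−s−f) + s.
Here 1−s−f = 0.776 and s = 0.021.
u_1 = 0.114400 × 0.776 + 0.021 = 0.109774.
u_2 = 0.109774 × 0.776 + 0.021 = 0.106185.

Unemployment rate after two months ≈ 10.62%.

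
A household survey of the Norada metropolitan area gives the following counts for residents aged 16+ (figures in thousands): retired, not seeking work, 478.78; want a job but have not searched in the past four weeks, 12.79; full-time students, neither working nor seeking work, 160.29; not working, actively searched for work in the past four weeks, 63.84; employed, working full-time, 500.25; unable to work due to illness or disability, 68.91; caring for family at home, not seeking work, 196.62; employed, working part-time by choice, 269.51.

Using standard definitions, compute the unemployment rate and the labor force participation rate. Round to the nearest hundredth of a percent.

Unemployment rate ≈ 7.66%; labor force participation rate ≈ 47.61%.

Employed = 500.25 + 269.51 = 769.76 thousand.
Unemployed = 63.84 thousand.
Labor force = 769.76 + 63.84 = 833.60 thousand.
Not in labor force = 478.78 + 12.79 + 160.29 + 68.91 + 196.62 = 917.39 thousand (those not working and not actively searching are outside the labor force — including those who want a job but have given up searching).
Civilian working-age population = 833.60 + 917.39 = 1,750.99 thousand.
Unemployment rate = 63.84 / 833.60 = 7.66%.
Labor force participation rate = 833.60 / 1,750.99 = 47.61%.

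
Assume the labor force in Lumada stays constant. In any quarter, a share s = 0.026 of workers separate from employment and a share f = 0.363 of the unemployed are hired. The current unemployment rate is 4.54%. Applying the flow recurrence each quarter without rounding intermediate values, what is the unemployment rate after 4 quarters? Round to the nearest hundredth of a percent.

Unemployment rate after four quarters ≈ 6.39%.

With a fixed labor force, u_{t+1} = u_t + s·(1−u_t) − f·u_t = u_t·(1−s−f) + s.
Here 1−s−f = 0.611 and s = 0.026.
u_1 = 0.045400 × 0.611 + 0.026 = 0.053739.
u_2 = 0.053739 × 0.611 + 0.026 = 0.058835.
u_3 = 0.058835 × 0.611 + 0.026 = 0.061948.
u_4 = 0.061948 × 0.611 + 0.026 = 0.063850.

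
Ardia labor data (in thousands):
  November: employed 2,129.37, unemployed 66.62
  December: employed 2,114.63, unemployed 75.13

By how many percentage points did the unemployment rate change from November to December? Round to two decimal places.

November: labor force = 2,129.37 + 66.62 = 2,195.99; u = 66.62/2,195.99 = 3.03%.
December: labor force = 2,114.63 + 75.13 = 2,189.76; u = 75.13/2,189.76 = 3.43%.
Change = 3.43% − 3.03% = +0.40 pp.

The unemployment rate changed by +0.40 percentage points.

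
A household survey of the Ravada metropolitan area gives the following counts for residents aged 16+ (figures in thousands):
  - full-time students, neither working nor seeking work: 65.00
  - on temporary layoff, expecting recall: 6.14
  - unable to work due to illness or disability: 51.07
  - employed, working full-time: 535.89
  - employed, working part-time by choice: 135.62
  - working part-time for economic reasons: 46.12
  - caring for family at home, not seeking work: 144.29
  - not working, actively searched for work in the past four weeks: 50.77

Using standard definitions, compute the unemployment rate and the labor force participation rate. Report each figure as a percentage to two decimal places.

Unemployment rate ≈ 7.35%; labor force participation rate ≈ 74.84%.

Employed = 535.89 + 135.62 + 46.12 = 717.63 thousand (anyone who worked, including part-time for economic reasons, counts as employed).
Unemployed = 6.14 + 50.77 = 56.91 thousand (jobless and actively searching, or on temporary layoff).
Labor force = 717.63 + 56.91 = 774.54 thousand.
Not in labor force = 65.00 + 51.07 + 144.29 = 260.36 thousand (those not working and not actively searching are outside the labor force).
Civilian working-age population = 774.54 + 260.36 = 1,034.90 thousand.
Unemployment rate = 56.91 / 774.54 = 7.35%.
Labor force participation rate = 774.54 / 1,034.90 = 74.84%.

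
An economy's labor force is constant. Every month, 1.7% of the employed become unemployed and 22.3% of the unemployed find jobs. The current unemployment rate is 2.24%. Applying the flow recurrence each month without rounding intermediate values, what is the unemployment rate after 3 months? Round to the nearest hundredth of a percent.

Unemployment rate after three months ≈ 4.96%.

With a fixed labor force, u_{t+1} = u_t + s·(1−u_t) − f·u_t = u_t·(1−s−f) + s.
Here 1−s−f = 0.760 and s = 0.017.
u_1 = 0.022400 × 0.760 + 0.017 = 0.034024.
u_2 = 0.034024 × 0.760 + 0.017 = 0.042858.
u_3 = 0.042858 × 0.760 + 0.017 = 0.049572.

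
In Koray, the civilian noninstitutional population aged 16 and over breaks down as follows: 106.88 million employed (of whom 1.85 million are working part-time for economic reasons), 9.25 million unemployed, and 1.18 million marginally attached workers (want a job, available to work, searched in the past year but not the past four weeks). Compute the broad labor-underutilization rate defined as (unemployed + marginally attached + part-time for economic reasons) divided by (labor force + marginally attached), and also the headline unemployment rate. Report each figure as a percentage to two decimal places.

Broad underutilization rate ≈ 10.47%; headline unemployment rate ≈ 7.97%.

Labor force = 106.88 + 9.25 = 116.13 million.
Numerator = 9.25 + 1.18 + 1.85 = 12.28 million.
Denominator = 116.13 + 1.18 = 117.31 million.
Broad rate = 12.28 / 117.31 = 10.47%.
Headline unemployment rate = 9.25 / 116.13 = 7.97%.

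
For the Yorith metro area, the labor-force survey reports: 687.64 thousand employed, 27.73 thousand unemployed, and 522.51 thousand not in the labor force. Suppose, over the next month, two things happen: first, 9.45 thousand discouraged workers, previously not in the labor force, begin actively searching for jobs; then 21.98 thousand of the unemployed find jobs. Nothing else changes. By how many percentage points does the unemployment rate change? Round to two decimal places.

The unemployment rate changes by −1.78 percentage points.

Initially, labor force = 687.64 + 27.73 = 715.37 thousand, so u = 27.73/715.37 = 3.88%.
After the first change, unemployed and labor force both rise by 9.45 → E = 687.64, U = 37.18, labor force = 724.82 thousand.
After the second change, unemployed falls and employed rises by 21.98; labor force unchanged → E = 709.62, U = 15.20, labor force = 724.82 thousand.
New unemployment rate = 15.20 / 724.82 = 2.10%.
Change = 2.10% − 3.88% = −1.78 percentage points.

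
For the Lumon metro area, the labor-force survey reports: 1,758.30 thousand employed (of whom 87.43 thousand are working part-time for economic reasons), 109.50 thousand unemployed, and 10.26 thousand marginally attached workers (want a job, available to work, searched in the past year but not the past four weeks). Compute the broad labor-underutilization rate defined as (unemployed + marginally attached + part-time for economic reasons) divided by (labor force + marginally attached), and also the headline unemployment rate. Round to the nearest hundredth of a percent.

Labor force = 1,758.30 + 109.50 = 1,867.80 thousand.
Numerator = 109.50 + 10.26 + 87.43 = 207.19 thousand.
Denominator = 1,867.80 + 10.26 = 1,878.06 thousand.
Broad rate = 207.19 / 1,878.06 = 11.03%.
Headline unemployment rate = 109.50 / 1,867.80 = 5.86%.

Broad underutilization rate ≈ 11.03%; headline unemployment rate ≈ 5.86%.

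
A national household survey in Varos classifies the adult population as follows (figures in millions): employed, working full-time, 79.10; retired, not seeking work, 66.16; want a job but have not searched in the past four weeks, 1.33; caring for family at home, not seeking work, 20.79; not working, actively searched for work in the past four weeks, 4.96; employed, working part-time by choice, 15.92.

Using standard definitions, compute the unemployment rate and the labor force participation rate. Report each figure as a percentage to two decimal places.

Unemployment rate ≈ 4.96%; labor force participation rate ≈ 53.11%.

Employed = 79.10 + 15.92 = 95.02 million.
Unemployed = 4.96 million.
Labor force = 95.02 + 4.96 = 99.98 million.
Not in labor force = 66.16 + 1.33 + 20.79 = 88.28 million (those not working and not actively searching are outside the labor force — including those who want a job but have given up searching).
Civilian working-age population = 99.98 + 88.28 = 188.26 million.
Unemployment rate = 4.96 / 99.98 = 4.96%.
Labor force participation rate = 99.98 / 188.26 = 53.11%.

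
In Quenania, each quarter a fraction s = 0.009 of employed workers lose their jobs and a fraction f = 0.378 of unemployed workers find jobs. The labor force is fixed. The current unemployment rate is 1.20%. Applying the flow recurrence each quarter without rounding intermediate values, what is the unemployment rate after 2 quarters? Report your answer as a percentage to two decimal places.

Unemployment rate after two quarters ≈ 1.90%.

With a fixed labor force, u_{t+1} = u_t + s·(1−u_t) − f·u_t = u_t·(1−s−f) + s.
Here 1−s−f = 0.613 and s = 0.009.
u_1 = 0.012000 × 0.613 + 0.009 = 0.016356.
u_2 = 0.016356 × 0.613 + 0.009 = 0.019026.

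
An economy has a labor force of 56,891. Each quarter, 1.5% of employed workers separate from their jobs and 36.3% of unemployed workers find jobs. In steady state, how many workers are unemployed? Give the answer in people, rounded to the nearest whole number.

About 2,258 are unemployed in steady state.

Steady-state unemployment rate u* = s/(s+f) = 1.5/(1.5+36.3) = 0.039683.
Unemployed = u* × labor force = 0.039683 × 56,891 ≈ 2,258.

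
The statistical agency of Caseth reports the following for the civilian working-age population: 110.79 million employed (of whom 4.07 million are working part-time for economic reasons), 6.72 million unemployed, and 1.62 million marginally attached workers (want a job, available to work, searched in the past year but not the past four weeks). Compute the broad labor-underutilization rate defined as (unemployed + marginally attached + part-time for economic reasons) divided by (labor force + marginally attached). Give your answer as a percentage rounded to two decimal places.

Labor force = 110.79 + 6.72 = 117.51 million.
Numerator = 6.72 + 1.62 + 4.07 = 12.41 million.
Denominator = 117.51 + 1.62 = 119.13 million.
Broad rate = 12.41 / 119.13 = 10.42%.

Broad underutilization rate ≈ 10.42%.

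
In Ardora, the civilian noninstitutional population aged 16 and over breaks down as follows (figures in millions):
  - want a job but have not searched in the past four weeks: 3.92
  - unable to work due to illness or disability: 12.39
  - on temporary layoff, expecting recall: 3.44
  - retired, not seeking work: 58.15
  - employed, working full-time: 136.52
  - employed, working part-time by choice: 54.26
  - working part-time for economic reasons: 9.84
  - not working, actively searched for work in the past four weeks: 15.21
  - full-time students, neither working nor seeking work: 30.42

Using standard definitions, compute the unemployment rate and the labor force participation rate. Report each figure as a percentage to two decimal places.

Employed = 136.52 + 54.26 + 9.84 = 200.62 million (anyone who worked, including part-time for economic reasons, counts as employed).
Unemployed = 3.44 + 15.21 = 18.65 million (jobless and actively searching, or on temporary layoff).
Labor force = 200.62 + 18.65 = 219.27 million.
Not in labor force = 3.92 + 12.39 + 58.15 + 30.42 = 104.88 million (those not working and not actively searching are outside the labor force — including those who want a job but have given up searching).
Civilian working-age population = 219.27 + 104.88 = 324.15 million.
Unemployment rate = 18.65 / 219.27 = 8.51%.
Labor force participation rate = 219.27 / 324.15 = 67.64%.

Unemployment rate ≈ 8.51%; labor force participation rate ≈ 67.64%.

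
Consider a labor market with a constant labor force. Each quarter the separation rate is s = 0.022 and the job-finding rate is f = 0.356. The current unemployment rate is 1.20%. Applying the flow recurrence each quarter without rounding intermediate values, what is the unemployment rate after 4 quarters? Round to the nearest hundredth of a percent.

With a fixed labor force, u_{t+1} = u_t + s·(1−u_t) − f·u_t = u_t·(1−s−f) + s.
Here 1−s−f = 0.622 and s = 0.022.
u_1 = 0.012000 × 0.622 + 0.022 = 0.029464.
u_2 = 0.029464 × 0.622 + 0.022 = 0.040327.
u_3 = 0.040327 × 0.622 + 0.022 = 0.047083.
u_4 = 0.047083 × 0.622 + 0.022 = 0.051286.

Unemployment rate after four quarters ≈ 5.13%.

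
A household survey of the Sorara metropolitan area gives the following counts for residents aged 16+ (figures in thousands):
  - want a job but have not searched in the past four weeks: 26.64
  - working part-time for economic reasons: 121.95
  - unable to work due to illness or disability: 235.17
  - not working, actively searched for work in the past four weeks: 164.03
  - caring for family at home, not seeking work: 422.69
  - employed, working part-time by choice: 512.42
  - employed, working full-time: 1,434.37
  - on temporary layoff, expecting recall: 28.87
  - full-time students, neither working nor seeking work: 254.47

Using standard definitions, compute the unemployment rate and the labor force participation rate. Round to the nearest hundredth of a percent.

Unemployment rate ≈ 8.53%; labor force participation rate ≈ 70.66%.

Employed = 121.95 + 512.42 + 1,434.37 = 2,068.74 thousand (anyone who worked, including part-time for economic reasons, counts as employed).
Unemployed = 164.03 + 28.87 = 192.90 thousand (jobless and actively searching, or on temporary layoff).
Labor force = 2,068.74 + 192.90 = 2,261.64 thousand.
Not in labor force = 26.64 + 235.17 + 422.69 + 254.47 = 938.97 thousand (those not working and not actively searching are outside the labor force — including those who want a job but have given up searching).
Civilian working-age population = 2,261.64 + 938.97 = 3,200.61 thousand.
Unemployment rate = 192.90 / 2,261.64 = 8.53%.
Labor force participation rate = 2,261.64 / 3,200.61 = 70.66%.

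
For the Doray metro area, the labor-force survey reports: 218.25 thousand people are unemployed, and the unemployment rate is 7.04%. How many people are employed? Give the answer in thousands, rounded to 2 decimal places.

Labor force = U / u = 218.25 / 0.0704 ≈ 3,100.14 thousand.
Employed = labor force − unemployed = 3,100.14 − 218.25 = 2,881.89 thousand.

About 2,881.89 thousand are employed.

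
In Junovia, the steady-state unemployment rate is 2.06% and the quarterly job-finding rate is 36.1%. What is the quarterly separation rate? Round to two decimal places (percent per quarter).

Separation rate ≈ 0.76% per quarter.

From u* = s/(s+f): s = u·f/(1−u).
s = 0.0206 × 36.1 / (1 − 0.0206) = 0.7437 / 0.9794 ≈ 0.76% per quarter.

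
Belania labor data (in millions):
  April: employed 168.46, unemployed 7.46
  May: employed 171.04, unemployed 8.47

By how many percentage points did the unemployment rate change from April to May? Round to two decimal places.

April: labor force = 168.46 + 7.46 = 175.92; u = 7.46/175.92 = 4.24%.
May: labor force = 171.04 + 8.47 = 179.51; u = 8.47/179.51 = 4.72%.
Change = 4.72% − 4.24% = +0.48 pp.

The unemployment rate changed by +0.48 percentage points.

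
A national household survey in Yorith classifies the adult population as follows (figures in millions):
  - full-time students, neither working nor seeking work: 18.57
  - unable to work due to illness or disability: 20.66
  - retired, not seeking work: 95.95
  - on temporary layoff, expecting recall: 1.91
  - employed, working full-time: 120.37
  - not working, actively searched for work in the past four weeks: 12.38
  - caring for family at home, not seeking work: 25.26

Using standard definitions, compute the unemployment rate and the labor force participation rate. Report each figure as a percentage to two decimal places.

Unemployment rate ≈ 10.61%; labor force participation rate ≈ 45.63%.

Employed = 120.37 million.
Unemployed = 1.91 + 12.38 = 14.29 million (jobless and actively searching, or on temporary layoff).
Labor force = 120.37 + 14.29 = 134.66 million.
Not in labor force = 18.57 + 20.66 + 95.95 + 25.26 = 160.44 million (those not working and not actively searching are outside the labor force).
Civilian working-age population = 134.66 + 160.44 = 295.10 million.
Unemployment rate = 14.29 / 134.66 = 10.61%.
Labor force participation rate = 134.66 / 295.10 = 45.63%.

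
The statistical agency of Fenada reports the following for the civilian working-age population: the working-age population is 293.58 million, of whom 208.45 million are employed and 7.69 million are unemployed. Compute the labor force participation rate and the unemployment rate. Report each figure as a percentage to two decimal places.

Labor force = employed + unemployed = 208.45 + 7.69 = 216.14 million.
Unemployment rate = 7.69 / 216.14 = 3.56%.
Labor force participation rate = 216.14 / 293.58 = 73.62%.

Labor force participation rate ≈ 73.62%; unemployment rate ≈ 3.56%.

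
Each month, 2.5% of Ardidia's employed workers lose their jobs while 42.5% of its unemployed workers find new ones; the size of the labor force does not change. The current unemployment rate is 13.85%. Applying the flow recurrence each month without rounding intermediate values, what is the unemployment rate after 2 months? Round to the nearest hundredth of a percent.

With a fixed labor force, u_{t+1} = u_t + s·(1−u_t) − f·u_t = u_t·(1−s−f) + s.
Here 1−s−f = 0.550 and s = 0.025.
u_1 = 0.138500 × 0.550 + 0.025 = 0.101175.
u_2 = 0.101175 × 0.550 + 0.025 = 0.080646.

Unemployment rate after two months ≈ 8.06%.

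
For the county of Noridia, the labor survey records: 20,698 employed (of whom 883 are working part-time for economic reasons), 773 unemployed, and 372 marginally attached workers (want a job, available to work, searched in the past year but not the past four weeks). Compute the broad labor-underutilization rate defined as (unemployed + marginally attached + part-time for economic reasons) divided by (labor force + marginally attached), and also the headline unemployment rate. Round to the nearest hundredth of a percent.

Broad underutilization rate ≈ 9.28%; headline unemployment rate ≈ 3.60%.

Labor force = 20,698 + 773 = 21,471.
Numerator = 773 + 372 + 883 = 2,028.
Denominator = 21,471 + 372 = 21,843.
Broad rate = 2,028 / 21,843 = 9.28%.
Headline unemployment rate = 773 / 21,471 = 3.60%.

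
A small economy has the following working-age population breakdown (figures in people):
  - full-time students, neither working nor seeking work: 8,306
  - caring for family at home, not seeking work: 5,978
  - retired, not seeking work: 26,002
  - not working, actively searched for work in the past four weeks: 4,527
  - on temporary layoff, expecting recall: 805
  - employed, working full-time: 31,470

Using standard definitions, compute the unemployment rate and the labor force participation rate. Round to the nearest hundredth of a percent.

Employed = 31,470.
Unemployed = 4,527 + 805 = 5,332 (jobless and actively searching, or on temporary layoff).
Labor force = 31,470 + 5,332 = 36,802.
Not in labor force = 8,306 + 5,978 + 26,002 = 40,286 (those not working and not actively searching are outside the labor force).
Civilian working-age population = 36,802 + 40,286 = 77,088.
Unemployment rate = 5,332 / 36,802 = 14.49%.
Labor force participation rate = 36,802 / 77,088 = 47.74%.

Unemployment rate ≈ 14.49%; labor force participation rate ≈ 47.74%.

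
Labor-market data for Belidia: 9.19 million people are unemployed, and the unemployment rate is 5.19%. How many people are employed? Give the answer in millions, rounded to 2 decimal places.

About 167.88 million are employed.

Labor force = U / u = 9.19 / 0.0519 ≈ 177.07 million.
Employed = labor force − unemployed = 177.07 − 9.19 = 167.88 million.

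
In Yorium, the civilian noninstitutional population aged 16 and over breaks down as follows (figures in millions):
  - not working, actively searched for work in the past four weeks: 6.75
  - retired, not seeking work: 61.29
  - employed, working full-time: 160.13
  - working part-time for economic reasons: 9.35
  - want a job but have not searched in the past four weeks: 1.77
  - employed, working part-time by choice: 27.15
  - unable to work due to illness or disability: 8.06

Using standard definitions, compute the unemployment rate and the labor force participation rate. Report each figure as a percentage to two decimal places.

Employed = 160.13 + 9.35 + 27.15 = 196.63 million (anyone who worked, including part-time for economic reasons, counts as employed).
Unemployed = 6.75 million.
Labor force = 196.63 + 6.75 = 203.38 million.
Not in labor force = 61.29 + 1.77 + 8.06 = 71.12 million (those not working and not actively searching are outside the labor force — including those who want a job but have given up searching).
Civilian working-age population = 203.38 + 71.12 = 274.50 million.
Unemployment rate = 6.75 / 203.38 = 3.32%.
Labor force participation rate = 203.38 / 274.50 = 74.09%.

Unemployment rate ≈ 3.32%; labor force participation rate ≈ 74.09%.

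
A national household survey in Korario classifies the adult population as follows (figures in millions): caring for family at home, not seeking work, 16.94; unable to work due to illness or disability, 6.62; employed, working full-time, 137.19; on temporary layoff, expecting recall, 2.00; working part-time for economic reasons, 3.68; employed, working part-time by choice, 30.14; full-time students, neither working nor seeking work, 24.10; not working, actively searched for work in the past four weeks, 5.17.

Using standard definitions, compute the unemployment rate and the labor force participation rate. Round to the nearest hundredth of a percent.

Unemployment rate ≈ 4.02%; labor force participation rate ≈ 78.90%.

Employed = 137.19 + 3.68 + 30.14 = 171.01 million (anyone who worked, including part-time for economic reasons, counts as employed).
Unemployed = 2.00 + 5.17 = 7.17 million (jobless and actively searching, or on temporary layoff).
Labor force = 171.01 + 7.17 = 178.18 million.
Not in labor force = 16.94 + 6.62 + 24.10 = 47.66 million (those not working and not actively searching are outside the labor force).
Civilian working-age population = 178.18 + 47.66 = 225.84 million.
Unemployment rate = 7.17 / 178.18 = 4.02%.
Labor force participation rate = 178.18 / 225.84 = 78.90%.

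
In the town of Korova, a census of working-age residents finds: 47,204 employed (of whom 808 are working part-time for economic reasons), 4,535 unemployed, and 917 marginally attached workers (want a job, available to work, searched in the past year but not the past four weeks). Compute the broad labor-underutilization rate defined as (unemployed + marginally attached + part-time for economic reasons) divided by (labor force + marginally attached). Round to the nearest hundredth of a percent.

Labor force = 47,204 + 4,535 = 51,739.
Numerator = 4,535 + 917 + 808 = 6,260.
Denominator = 51,739 + 917 = 52,656.
Broad rate = 6,260 / 52,656 = 11.89%.

Broad underutilization rate ≈ 11.89%.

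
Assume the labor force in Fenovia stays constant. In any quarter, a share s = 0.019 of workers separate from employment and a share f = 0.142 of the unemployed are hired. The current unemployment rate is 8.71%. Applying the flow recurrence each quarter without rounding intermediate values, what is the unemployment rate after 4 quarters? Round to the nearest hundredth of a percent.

Unemployment rate after four quarters ≈ 10.27%.

With a fixed labor force, u_{t+1} = u_t + s·(1−u_t) − f·u_t = u_t·(1−s−f) + s.
Here 1−s−f = 0.839 and s = 0.019.
u_1 = 0.087100 × 0.839 + 0.019 = 0.092077.
u_2 = 0.092077 × 0.839 + 0.019 = 0.096253.
u_3 = 0.096253 × 0.839 + 0.019 = 0.099756.
u_4 = 0.099756 × 0.839 + 0.019 = 0.102695.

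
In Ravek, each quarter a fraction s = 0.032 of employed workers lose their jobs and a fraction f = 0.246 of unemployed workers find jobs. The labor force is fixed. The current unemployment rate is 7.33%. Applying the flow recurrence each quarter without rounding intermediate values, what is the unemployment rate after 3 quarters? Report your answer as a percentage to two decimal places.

Unemployment rate after three quarters ≈ 9.94%.

With a fixed labor force, u_{t+1} = u_t + s·(1−u_t) − f·u_t = u_t·(1−s−f) + s.
Here 1−s−f = 0.722 and s = 0.032.
u_1 = 0.073300 × 0.722 + 0.032 = 0.084923.
u_2 = 0.084923 × 0.722 + 0.032 = 0.093314.
u_3 = 0.093314 × 0.722 + 0.032 = 0.099373.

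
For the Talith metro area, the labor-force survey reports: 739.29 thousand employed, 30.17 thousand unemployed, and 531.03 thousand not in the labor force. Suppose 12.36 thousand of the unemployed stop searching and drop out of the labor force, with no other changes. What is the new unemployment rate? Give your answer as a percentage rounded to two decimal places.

Initially, labor force = 739.29 + 30.17 = 769.46 thousand, so u = 30.17/769.46 = 3.92%.
After the change, unemployed and labor force both fall by 12.36 → E = 739.29, U = 17.81, labor force = 757.10 thousand.
New unemployment rate = 17.81 / 757.10 = 2.35%.

New unemployment rate ≈ 2.35%.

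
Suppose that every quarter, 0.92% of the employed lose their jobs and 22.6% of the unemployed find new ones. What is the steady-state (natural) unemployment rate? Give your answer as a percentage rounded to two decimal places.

Steady-state unemployment rate ≈ 3.91%.

At steady state the flows balance: s·E = f·U, so U/(E+U) = s/(s+f).
u* = 0.92 / (0.92 + 22.6) = 0.92 / 23.52 = 3.91%.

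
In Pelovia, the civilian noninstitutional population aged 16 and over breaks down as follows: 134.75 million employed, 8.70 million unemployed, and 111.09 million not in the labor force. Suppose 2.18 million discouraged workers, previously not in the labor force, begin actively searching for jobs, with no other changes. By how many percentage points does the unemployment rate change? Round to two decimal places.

The unemployment rate changes by +1.41 percentage points.

Initially, labor force = 134.75 + 8.70 = 143.45 million, so u = 8.70/143.45 = 6.06%.
After the change, unemployed and labor force both rise by 2.18 → E = 134.75, U = 10.88, labor force = 145.63 million.
New unemployment rate = 10.88 / 145.63 = 7.47%.
Change = 7.47% − 6.06% = +1.41 percentage points.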